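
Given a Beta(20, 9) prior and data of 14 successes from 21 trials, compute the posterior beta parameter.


Number of failures = 21 - 14 = 7
Posterior beta = 9 + 7 = 16

16


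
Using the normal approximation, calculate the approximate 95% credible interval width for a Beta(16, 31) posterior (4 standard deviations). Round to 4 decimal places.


Var(Beta) = 16*31/(47^2 * 48) = 0.0047
SD = 0.0684
Width ~ 4*SD = 0.2736

0.2736


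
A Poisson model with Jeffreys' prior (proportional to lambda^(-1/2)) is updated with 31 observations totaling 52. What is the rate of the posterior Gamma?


Posterior = Gamma(0.5 + S, n)
= Gamma(0.5 + 52, 31)
Posterior rate = 0 + n = 31

31.0


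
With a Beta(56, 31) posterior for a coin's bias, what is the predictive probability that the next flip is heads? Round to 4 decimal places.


The predictive probability equals the posterior mean.
P(next = heads) = alpha / (alpha + beta)
= 56 / 87 = 0.6437

0.6437


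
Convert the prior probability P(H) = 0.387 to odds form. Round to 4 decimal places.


P(not H) = 1 - 0.387 = 0.613
Odds = 0.387 / 0.613 = 0.6313

0.6313


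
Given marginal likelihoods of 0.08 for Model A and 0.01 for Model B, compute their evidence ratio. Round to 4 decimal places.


Ratio = ML(A) / ML(B) = 0.08/0.01
= 8.0

8.0


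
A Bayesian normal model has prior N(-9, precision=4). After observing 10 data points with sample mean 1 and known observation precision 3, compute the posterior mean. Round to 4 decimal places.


Posterior mean = (prior_precision * prior_mean + n * data_precision * data_mean) / (prior_precision + n * data_precision)
Numerator = 4*-9 + 10*3*1 = -6
Denominator = 4 + 10*3 = 34
Posterior mean = -0.1765

-0.1765


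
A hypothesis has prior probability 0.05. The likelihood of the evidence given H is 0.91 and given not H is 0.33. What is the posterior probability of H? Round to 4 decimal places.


Using Bayes' theorem:
P(E) = 0.05 * 0.91 + 0.95 * 0.33
P(E) = 0.359
P(H|E) = (0.05 * 0.91) / 0.359 = 0.1267

0.1267


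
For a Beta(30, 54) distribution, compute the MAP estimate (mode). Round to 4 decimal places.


MAP = mode = (a-1)/(a+b-2)
= (30-1)/(30+54-2)
= 29/82 = 0.3537

0.3537


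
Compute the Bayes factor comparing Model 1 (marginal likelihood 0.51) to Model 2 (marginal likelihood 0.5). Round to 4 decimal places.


BF12 = marginal likelihood of M1 / marginal likelihood of M2
= 0.51/0.5
= 1.02

1.02


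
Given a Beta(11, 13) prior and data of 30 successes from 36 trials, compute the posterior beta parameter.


Number of failures = 36 - 30 = 6
Posterior beta = 13 + 6 = 19

19


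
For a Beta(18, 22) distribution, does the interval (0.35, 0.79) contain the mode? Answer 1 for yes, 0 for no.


Mode of Beta(a,b) = (a-1)/(a+b-2)
= (18-1)/(18+22-2) = 0.4474
Check: 0.35 <= 0.4474 <= 0.79?
Result: 1

1


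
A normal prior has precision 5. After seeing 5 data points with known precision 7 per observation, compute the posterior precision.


In the conjugate normal model, precisions add:
tau_posterior = tau_prior + n * tau_data
= 5 + 5*7 = 40

40


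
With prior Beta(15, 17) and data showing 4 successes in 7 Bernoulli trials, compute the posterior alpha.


Conjugate update: alpha_posterior = alpha_prior + k
= 15 + 4 = 19

19


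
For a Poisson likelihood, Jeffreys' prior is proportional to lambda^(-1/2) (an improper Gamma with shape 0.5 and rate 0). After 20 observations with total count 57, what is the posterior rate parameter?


Jeffreys' prior for Poisson is proportional to lambda^(-1/2).
Posterior is Gamma(0.5 + S, 0 + n) = Gamma(0.5 + 57, 20).
Posterior rate = 0 + n = 20

20.0


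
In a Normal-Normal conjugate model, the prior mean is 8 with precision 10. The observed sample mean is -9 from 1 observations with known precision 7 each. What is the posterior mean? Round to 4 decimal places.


Posterior precision = tau0 + n*tau = 10 + 1*7 = 17
Posterior mean = (tau0*mu0 + n*tau*xbar) / posterior_precision
= (10*8 + 1*7*-9) / 17
= 17 / 17 = 1.0

1.0


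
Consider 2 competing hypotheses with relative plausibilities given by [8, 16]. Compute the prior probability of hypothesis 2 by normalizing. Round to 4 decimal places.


Sum of weights = 8 + 16 = 24
Normalized prior for H2 = 16 / 24
= 0.6667

0.6667


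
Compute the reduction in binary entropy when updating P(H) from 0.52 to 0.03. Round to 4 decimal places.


H_before = -p*log2(p) - (1-p)*log2(1-p) for p=0.52: 0.9988
H_after for p=0.03: 0.1944
Reduction = 0.9988 - 0.1944 = 0.8045

0.8045


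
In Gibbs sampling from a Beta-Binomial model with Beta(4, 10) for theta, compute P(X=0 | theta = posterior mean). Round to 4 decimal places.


Posterior mean = alpha/(alpha+beta) = 4/14 = 0.2857
P(X=0|theta=mean) = 1 - theta = 0.7143

0.7143


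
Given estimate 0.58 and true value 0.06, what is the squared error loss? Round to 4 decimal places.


Squared error = (estimate - true)^2
Difference = 0.52
Loss = 0.52^2 = 0.2704

0.2704


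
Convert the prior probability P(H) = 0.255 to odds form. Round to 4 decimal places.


P(not H) = 1 - 0.255 = 0.745
Odds = 0.255 / 0.745 = 0.3423

0.3423


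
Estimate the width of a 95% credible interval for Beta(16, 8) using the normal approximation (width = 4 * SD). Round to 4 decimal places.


For Beta(a,b): Var = ab/((a+b)^2(a+b+1))
Var = 0.0089, SD = 0.0943
Approximate 95% CI width = 4 * 0.0943 = 0.3771

0.3771


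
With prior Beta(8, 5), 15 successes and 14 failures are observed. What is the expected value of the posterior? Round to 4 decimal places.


Posterior = Beta(23, 19)
E[theta] = alpha/(alpha+beta)
= 23/42 = 0.5476

0.5476


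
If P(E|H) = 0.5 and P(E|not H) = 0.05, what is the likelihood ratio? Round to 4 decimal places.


Likelihood ratio = P(E|H) / P(E|not H)
= 0.5 / 0.05
= 10.0

10.0


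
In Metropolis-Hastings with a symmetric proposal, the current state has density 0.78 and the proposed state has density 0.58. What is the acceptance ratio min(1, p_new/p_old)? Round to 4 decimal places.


Ratio = p_new / p_old = 0.58 / 0.78 = 0.7436
Acceptance = min(1, 0.7436) = 0.7436

0.7436


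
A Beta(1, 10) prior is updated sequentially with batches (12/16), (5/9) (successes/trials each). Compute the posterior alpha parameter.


Sequential conjugate updating is equivalent to a single batch update.
Total successes across all batches = 17
alpha_posterior = alpha_prior + total_successes = 1 + 17
= 18

18


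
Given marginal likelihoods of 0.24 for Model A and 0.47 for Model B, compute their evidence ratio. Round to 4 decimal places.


Ratio = ML(A) / ML(B) = 0.24/0.47
= 0.5106

0.5106


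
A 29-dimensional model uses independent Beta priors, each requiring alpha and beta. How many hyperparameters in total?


Per parameter: 2 (alpha and beta).
Total = 29 * 2 = 58

58


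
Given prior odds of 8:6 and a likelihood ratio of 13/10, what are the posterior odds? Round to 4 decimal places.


Posterior odds = prior odds * LR
Prior odds = 8/6 = 1.3333
LR = 13/10 = 1.3
Posterior odds = 1.3333 * 1.3 = 1.7333

1.7333


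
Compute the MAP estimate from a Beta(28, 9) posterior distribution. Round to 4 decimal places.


MAP = mode of Beta distribution
= (alpha - 1)/(alpha + beta - 2)
= (28-1)/(28+9-2)
= 27/35 = 0.7714

0.7714


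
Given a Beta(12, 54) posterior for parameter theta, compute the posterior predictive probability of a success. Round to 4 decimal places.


For a Beta-Bernoulli model, the predictive probability is the mean:
P(success) = 12/(12+54) = 12/66 = 0.1818

0.1818


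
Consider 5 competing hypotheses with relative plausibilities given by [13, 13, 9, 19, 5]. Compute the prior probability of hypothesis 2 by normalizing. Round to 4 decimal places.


Sum of weights = 13 + 13 + 9 + 19 + 5 = 59
Normalized prior for H2 = 13 / 59
= 0.2203

0.2203


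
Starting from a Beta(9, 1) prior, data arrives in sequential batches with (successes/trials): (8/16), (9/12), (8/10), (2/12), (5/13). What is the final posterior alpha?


In sequential Bayesian updating, we sum all successes.
Total successes = 32
Final alpha = 9 + 32 = 41

41


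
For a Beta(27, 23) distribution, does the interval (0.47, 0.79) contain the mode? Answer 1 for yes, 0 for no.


Mode of Beta(a,b) = (a-1)/(a+b-2)
= (27-1)/(27+23-2) = 0.5417
Check: 0.47 <= 0.5417 <= 0.79?
Result: 1

1


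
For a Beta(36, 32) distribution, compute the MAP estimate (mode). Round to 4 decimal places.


MAP = mode = (a-1)/(a+b-2)
= (36-1)/(36+32-2)
= 35/66 = 0.5303

0.5303


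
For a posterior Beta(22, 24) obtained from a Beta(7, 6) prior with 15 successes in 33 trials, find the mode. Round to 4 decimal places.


Mode = (alpha - 1) / (alpha + beta - 2)
= 21 / 44
= 0.4773

0.4773


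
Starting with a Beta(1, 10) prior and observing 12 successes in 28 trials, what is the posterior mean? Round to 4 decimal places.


Posterior parameters: alpha = 1 + 12 = 13
beta = 10 + 16 = 26
Posterior mean = alpha / (alpha + beta) = 13 / 39
= 0.3333

0.3333


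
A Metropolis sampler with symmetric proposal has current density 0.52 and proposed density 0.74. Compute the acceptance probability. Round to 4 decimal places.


For symmetric proposals, acceptance = min(1, pi(x*)/pi(x))
= min(1, 0.74/0.52)
= min(1, 1.4231) = 1.0

1.0


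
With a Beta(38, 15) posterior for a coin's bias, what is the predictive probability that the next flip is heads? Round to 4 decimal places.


The predictive probability equals the posterior mean.
P(next = heads) = alpha / (alpha + beta)
= 38 / 53 = 0.717

0.717


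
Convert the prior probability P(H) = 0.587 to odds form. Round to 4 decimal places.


P(not H) = 1 - 0.587 = 0.413
Odds = 0.587 / 0.413 = 1.4213

1.4213


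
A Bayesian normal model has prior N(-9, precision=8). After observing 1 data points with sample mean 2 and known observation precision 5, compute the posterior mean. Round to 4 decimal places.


Posterior mean = (prior_precision * prior_mean + n * data_precision * data_mean) / (prior_precision + n * data_precision)
Numerator = 8*-9 + 1*5*2 = -62
Denominator = 8 + 1*5 = 13
Posterior mean = -4.7692

-4.7692


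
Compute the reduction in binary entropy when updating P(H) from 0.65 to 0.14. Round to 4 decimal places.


H_before = -p*log2(p) - (1-p)*log2(1-p) for p=0.65: 0.9341
H_after for p=0.14: 0.5842
Reduction = 0.9341 - 0.5842 = 0.3498

0.3498


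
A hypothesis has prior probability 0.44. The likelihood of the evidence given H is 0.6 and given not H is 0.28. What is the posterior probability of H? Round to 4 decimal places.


Using Bayes' theorem:
P(E) = 0.44 * 0.6 + 0.56 * 0.28
P(E) = 0.4208
P(H|E) = (0.44 * 0.6) / 0.4208 = 0.6274

0.6274


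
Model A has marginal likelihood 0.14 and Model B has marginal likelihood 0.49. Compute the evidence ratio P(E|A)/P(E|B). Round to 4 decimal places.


Evidence ratio = P(E|A) / P(E|B)
= 0.14 / 0.49
= 0.2857

0.2857


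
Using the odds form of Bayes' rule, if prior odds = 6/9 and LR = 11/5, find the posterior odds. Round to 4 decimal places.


Bayes' rule in odds form: posterior odds = prior odds * LR
= (6 * 11) / (9 * 5)
= 66/45 = 1.4667

1.4667


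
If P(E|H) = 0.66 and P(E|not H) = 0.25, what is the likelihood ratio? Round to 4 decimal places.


Likelihood ratio = P(E|H) / P(E|not H)
= 0.66 / 0.25
= 2.64

2.64


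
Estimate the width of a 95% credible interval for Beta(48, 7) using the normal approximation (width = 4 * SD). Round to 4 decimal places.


For Beta(a,b): Var = ab/((a+b)^2(a+b+1))
Var = 0.002, SD = 0.0445
Approximate 95% CI width = 4 * 0.0445 = 0.1781

0.1781


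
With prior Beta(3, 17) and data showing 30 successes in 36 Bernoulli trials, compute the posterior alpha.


Conjugate update: alpha_posterior = alpha_prior + k
= 3 + 30 = 33

33


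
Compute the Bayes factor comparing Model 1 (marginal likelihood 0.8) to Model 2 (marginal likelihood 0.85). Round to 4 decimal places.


BF12 = marginal likelihood of M1 / marginal likelihood of M2
= 0.8/0.85
= 0.9412

0.9412


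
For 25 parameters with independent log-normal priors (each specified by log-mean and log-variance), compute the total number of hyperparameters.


A log-normal prior has 2 hyperparameters per parameter.
Total = 25 * 2 = 50

50


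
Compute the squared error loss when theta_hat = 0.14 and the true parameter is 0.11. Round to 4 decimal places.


L = (theta_hat - theta_true)^2
= (0.14 - 0.11)^2
= 0.03^2 = 0.0009

0.0009


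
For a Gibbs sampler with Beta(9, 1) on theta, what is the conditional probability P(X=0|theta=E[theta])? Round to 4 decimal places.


E[theta] = 9/(9+1) = 0.9
P(X=0|theta) = 1 - theta = 0.1

0.1


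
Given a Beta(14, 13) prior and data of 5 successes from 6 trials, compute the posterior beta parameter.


Number of failures = 6 - 5 = 1
Posterior beta = 13 + 1 = 14

14


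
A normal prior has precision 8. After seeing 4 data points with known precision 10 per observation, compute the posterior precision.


In the conjugate normal model, precisions add:
tau_posterior = tau_prior + n * tau_data
= 8 + 4*10 = 48

48


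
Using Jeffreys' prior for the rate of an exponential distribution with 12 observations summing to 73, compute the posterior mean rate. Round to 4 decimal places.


Jeffreys' prior leads to posterior Gamma(12, 73).
Mean = 12/73 = 0.1644

0.1644


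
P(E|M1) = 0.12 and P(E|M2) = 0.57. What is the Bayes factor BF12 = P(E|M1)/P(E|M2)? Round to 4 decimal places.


Bayes factor BF12 = P(E|M1) / P(E|M2)
= 0.12 / 0.57
= 0.2105

0.2105


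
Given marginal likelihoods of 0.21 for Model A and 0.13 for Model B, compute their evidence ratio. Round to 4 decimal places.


Ratio = ML(A) / ML(B) = 0.21/0.13
= 1.6154

1.6154


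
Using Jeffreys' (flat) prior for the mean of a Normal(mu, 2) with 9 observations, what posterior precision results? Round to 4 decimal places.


Flat prior means prior precision is 0.
Posterior precision = n / sigma^2 = 9/2 = 4.5

4.5


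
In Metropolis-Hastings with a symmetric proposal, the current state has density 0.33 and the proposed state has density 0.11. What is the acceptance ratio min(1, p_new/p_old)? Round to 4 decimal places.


Ratio = p_new / p_old = 0.11 / 0.33 = 0.3333
Acceptance = min(1, 0.3333) = 0.3333

0.3333


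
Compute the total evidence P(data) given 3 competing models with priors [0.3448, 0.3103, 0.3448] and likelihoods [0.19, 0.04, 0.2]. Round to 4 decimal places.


Marginal likelihood = sum P(model_i) * P(data|model_i)
Model 1: 0.3448 * 0.19 = 0.0655
Model 2: 0.3103 * 0.04 = 0.0124
Model 3: 0.3448 * 0.2 = 0.069
Total = 0.1469

0.1469


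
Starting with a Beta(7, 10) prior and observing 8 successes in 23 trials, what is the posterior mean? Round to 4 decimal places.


Posterior parameters: alpha = 7 + 8 = 15
beta = 10 + 15 = 25
Posterior mean = alpha / (alpha + beta) = 15 / 40
= 0.375

0.375


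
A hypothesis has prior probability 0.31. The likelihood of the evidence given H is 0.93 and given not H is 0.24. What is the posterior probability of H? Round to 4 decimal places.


Using Bayes' theorem:
P(E) = 0.31 * 0.93 + 0.69 * 0.24
P(E) = 0.4539
P(H|E) = (0.31 * 0.93) / 0.4539 = 0.6352

0.6352


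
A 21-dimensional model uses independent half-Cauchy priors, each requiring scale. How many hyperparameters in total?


Per parameter: 1 (scale).
Total = 21 * 1 = 21

21


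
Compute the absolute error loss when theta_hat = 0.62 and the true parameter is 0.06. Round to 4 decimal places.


L = |theta_hat - theta_true|
= |0.62 - 0.06| = 0.56

0.56


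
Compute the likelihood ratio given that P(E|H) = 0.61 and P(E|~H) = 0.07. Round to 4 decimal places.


LR = P(E|H) / P(E|~H)
= 0.61 / 0.07 = 8.7143

8.7143


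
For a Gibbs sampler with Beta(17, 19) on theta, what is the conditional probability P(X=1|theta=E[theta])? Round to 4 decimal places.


E[theta] = 17/(17+19) = 0.4722
P(X=1|theta) = theta = 0.4722

0.4722


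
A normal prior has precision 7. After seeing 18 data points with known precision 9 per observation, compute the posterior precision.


In the conjugate normal model, precisions add:
tau_posterior = tau_prior + n * tau_data
= 7 + 18*9 = 169

169


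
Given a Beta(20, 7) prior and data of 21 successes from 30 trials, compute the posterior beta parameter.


Number of failures = 30 - 21 = 9
Posterior beta = 7 + 9 = 16

16


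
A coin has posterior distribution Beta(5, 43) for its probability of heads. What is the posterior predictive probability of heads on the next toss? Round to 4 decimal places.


Posterior predictive = E[theta] = alpha/(alpha+beta)
= 5/48
= 0.1042

0.1042


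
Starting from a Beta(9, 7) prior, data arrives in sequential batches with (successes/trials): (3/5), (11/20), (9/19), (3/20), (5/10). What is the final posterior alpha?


In sequential Bayesian updating, we sum all successes.
Total successes = 31
Final alpha = 9 + 31 = 40

40


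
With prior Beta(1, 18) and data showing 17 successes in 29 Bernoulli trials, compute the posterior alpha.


Conjugate update: alpha_posterior = alpha_prior + k
= 1 + 17 = 18

18


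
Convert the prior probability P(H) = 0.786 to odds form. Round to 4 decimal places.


P(not H) = 1 - 0.786 = 0.214
Odds = 0.786 / 0.214 = 3.6729

3.6729


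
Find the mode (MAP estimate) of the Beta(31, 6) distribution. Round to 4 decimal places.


For Beta(a,b) with a,b > 1:
Mode = (a-1)/(a+b-2) = (31-1)/(37-2)
= 30/35 = 0.8571

0.8571


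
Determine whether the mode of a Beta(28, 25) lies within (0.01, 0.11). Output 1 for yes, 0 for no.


First find the mode: (a-1)/(a+b-2) = 0.5294
Is 0.5294 in (0.01, 0.11)? 0

0


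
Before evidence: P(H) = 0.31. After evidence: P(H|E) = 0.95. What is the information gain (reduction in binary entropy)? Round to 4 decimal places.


Prior entropy = 0.8932
Posterior entropy = 0.2864
Information gain = 0.8932 - 0.2864 = 0.6068

0.6068


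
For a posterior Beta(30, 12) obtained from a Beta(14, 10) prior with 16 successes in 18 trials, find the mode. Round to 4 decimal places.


Mode = (alpha - 1) / (alpha + beta - 2)
= 29 / 40
= 0.725

0.725


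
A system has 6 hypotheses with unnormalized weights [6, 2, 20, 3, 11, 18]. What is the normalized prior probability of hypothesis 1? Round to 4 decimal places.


The normalized prior is the weight divided by the total.
Total weight = 60
P(H1) = 6 / 60 = 0.1

0.1


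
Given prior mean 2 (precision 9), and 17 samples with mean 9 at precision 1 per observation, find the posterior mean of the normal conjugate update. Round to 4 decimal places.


The posterior mean is a precision-weighted average of prior and data.
Post. prec. = 9 + 17 = 26
Post. mean = (18 + 153)/26 = 171/26 = 6.5769

6.5769


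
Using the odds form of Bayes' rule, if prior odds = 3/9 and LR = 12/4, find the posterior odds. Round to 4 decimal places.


Bayes' rule in odds form: posterior odds = prior odds * LR
= (3 * 12) / (9 * 4)
= 36/36 = 1.0

1.0


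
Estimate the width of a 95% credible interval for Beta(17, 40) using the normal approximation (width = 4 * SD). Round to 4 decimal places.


For Beta(a,b): Var = ab/((a+b)^2(a+b+1))
Var = 0.0036, SD = 0.0601
Approximate 95% CI width = 4 * 0.0601 = 0.2403

0.2403


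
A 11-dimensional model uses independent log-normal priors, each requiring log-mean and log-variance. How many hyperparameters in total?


Per parameter: 2 (log-mean and log-variance).
Total = 11 * 2 = 22

22


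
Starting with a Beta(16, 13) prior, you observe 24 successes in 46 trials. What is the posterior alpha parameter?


For a Beta-Binomial conjugate model:
Posterior alpha = prior alpha + number of successes
= 16 + 24 = 40

40


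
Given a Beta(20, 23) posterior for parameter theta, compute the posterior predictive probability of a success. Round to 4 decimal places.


For a Beta-Bernoulli model, the predictive probability is the mean:
P(success) = 20/(20+23) = 20/43 = 0.4651

0.4651


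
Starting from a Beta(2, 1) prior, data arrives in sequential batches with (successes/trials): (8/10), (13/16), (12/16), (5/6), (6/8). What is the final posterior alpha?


In sequential Bayesian updating, we sum all successes.
Total successes = 44
Final alpha = 2 + 44 = 46

46


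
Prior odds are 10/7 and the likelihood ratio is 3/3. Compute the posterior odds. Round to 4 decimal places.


Posterior odds = prior odds * likelihood ratio
= (10/7) * (3/3)
= 30 / 21
= 1.4286

1.4286


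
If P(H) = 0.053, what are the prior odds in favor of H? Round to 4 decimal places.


Prior odds = P(H) / (1 - P(H))
= 0.053 / 0.947
= 0.056

0.056


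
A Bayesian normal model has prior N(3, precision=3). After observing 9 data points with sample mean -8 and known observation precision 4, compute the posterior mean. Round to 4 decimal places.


Posterior mean = (prior_precision * prior_mean + n * data_precision * data_mean) / (prior_precision + n * data_precision)
Numerator = 3*3 + 9*4*-8 = -279
Denominator = 3 + 9*4 = 39
Posterior mean = -7.1538

-7.1538


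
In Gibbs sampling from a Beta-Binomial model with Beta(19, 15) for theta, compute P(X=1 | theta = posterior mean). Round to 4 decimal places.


Posterior mean = alpha/(alpha+beta) = 19/34 = 0.5588
P(X=1|theta=mean) = theta = 0.5588

0.5588


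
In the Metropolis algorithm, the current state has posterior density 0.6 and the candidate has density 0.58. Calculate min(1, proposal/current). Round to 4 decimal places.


Ratio = 0.58/0.6 = 0.9667
Acceptance probability = min(1, 0.9667)
= 0.9667

0.9667


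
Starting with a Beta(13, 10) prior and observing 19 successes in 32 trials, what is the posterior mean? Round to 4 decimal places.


Posterior parameters: alpha = 13 + 19 = 32
beta = 10 + 13 = 23
Posterior mean = alpha / (alpha + beta) = 32 / 55
= 0.5818

0.5818


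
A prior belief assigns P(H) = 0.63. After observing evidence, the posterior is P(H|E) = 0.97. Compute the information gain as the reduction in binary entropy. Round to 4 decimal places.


H(prior) = -0.63*log2(0.63) - 0.37*log2(0.37)
= 0.9507
H(post) = -0.97*log2(0.97) - 0.03*log2(0.03)
= 0.1944
IG = 0.9507 - 0.1944 = 0.7563

0.7563


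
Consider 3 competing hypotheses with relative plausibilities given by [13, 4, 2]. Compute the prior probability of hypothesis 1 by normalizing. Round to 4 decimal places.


Sum of weights = 13 + 4 + 2 = 19
Normalized prior for H1 = 13 / 19
= 0.6842

0.6842


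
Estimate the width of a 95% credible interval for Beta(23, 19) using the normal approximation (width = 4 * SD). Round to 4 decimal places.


For Beta(a,b): Var = ab/((a+b)^2(a+b+1))
Var = 0.0058, SD = 0.0759
Approximate 95% CI width = 4 * 0.0759 = 0.3036

0.3036


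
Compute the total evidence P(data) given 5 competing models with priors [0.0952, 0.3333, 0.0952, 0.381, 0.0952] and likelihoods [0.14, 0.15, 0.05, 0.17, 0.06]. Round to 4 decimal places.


Marginal likelihood = sum P(model_i) * P(data|model_i)
Model 1: 0.0952 * 0.14 = 0.0133
Model 2: 0.3333 * 0.15 = 0.05
Model 3: 0.0952 * 0.05 = 0.0048
Model 4: 0.381 * 0.17 = 0.0648
Model 5: 0.0952 * 0.06 = 0.0057
Total = 0.1386

0.1386


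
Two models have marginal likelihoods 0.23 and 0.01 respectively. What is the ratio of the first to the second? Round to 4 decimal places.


Evidence ratio = 0.23 / 0.01
= 23.0

23.0


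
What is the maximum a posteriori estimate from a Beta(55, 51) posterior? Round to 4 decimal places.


The MAP estimate equals the mode of the distribution.
Mode of Beta(a,b) = (a-1)/(a+b-2)
= 54/104
= 0.5192

0.5192


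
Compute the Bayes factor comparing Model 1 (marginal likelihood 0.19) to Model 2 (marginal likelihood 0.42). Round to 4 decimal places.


BF12 = marginal likelihood of M1 / marginal likelihood of M2
= 0.19/0.42
= 0.4524

0.4524


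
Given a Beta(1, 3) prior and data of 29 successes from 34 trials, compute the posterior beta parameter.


Number of failures = 34 - 29 = 5
Posterior beta = 3 + 5 = 8

8


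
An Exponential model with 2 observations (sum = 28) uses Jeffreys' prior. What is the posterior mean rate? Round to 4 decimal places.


Posterior Gamma(2, 28)
E[lambda] = 2/28 = 0.0714

0.0714


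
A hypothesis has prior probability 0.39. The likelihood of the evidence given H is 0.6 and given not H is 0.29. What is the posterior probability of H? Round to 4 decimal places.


Using Bayes' theorem:
P(E) = 0.39 * 0.6 + 0.61 * 0.29
P(E) = 0.4109
P(H|E) = (0.39 * 0.6) / 0.4109 = 0.5695

0.5695


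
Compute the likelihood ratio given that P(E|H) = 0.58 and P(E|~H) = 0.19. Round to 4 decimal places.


LR = P(E|H) / P(E|~H)
= 0.58 / 0.19 = 3.0526

3.0526


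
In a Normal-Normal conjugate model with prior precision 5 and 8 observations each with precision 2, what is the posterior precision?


Posterior precision = prior precision + n * observation precision
= 5 + 8 * 2
= 5 + 16 = 21

21


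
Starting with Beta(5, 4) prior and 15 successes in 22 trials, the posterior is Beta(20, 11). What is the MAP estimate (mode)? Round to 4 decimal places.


The mode of Beta(a, b) when a > 1 and b > 1 is (a-1)/(a+b-2)
= (20 - 1) / (20 + 11 - 2)
= 19 / 29
= 0.6552

0.6552


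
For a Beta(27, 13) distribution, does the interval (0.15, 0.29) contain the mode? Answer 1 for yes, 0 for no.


Mode of Beta(a,b) = (a-1)/(a+b-2)
= (27-1)/(27+13-2) = 0.6842
Check: 0.15 <= 0.6842 <= 0.29?
Result: 0

0


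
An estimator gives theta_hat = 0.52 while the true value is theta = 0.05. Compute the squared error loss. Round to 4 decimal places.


The squared error loss is (theta_hat - theta)^2
= (0.52 - 0.05)^2
= (0.47)^2 = 0.2209

0.2209


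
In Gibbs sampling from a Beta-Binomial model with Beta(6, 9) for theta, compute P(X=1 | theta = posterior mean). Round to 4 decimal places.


Posterior mean = alpha/(alpha+beta) = 6/15 = 0.4
P(X=1|theta=mean) = theta = 0.4

0.4


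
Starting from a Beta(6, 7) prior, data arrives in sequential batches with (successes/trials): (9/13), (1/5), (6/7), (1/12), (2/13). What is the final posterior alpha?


In sequential Bayesian updating, we sum all successes.
Total successes = 19
Final alpha = 6 + 19 = 25

25


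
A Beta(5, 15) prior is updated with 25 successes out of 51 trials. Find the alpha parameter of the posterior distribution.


In the Beta-Binomial conjugate update:
alpha_post = alpha_prior + successes
= 5 + 25
= 30

30


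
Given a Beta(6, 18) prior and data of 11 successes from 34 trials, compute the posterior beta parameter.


Number of failures = 34 - 11 = 23
Posterior beta = 18 + 23 = 41

41


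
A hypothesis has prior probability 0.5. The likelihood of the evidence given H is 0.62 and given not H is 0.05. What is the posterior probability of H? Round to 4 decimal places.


Using Bayes' theorem:
P(E) = 0.5 * 0.62 + 0.5 * 0.05
P(E) = 0.335
P(H|E) = (0.5 * 0.62) / 0.335 = 0.9254

0.9254


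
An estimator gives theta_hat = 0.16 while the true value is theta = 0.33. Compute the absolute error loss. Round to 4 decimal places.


The absolute error loss is |theta_hat - theta|
= |0.16 - 0.33|
= 0.17

0.17


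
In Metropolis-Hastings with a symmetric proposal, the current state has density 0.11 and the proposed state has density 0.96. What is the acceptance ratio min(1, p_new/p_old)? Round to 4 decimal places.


Ratio = p_new / p_old = 0.96 / 0.11 = 8.7273
Acceptance = min(1, 8.7273) = 1.0

1.0


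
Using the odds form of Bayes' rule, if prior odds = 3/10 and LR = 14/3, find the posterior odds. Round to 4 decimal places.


Bayes' rule in odds form: posterior odds = prior odds * LR
= (3 * 14) / (10 * 3)
= 42/30 = 1.4

1.4


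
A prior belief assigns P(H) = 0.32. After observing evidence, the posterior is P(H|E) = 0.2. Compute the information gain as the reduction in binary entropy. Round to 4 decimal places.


H(prior) = -0.32*log2(0.32) - 0.68*log2(0.68)
= 0.9044
H(post) = -0.2*log2(0.2) - 0.8*log2(0.8)
= 0.7219
IG = 0.9044 - 0.7219 = 0.1825

0.1825


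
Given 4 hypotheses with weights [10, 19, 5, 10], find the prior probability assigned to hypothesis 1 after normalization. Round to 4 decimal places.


To normalize, divide each weight by the sum of all weights.
Sum = 44
Prior(H1) = 10/44 = 0.2273

0.2273


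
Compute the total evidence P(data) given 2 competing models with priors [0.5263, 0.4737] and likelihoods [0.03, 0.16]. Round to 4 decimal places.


Marginal likelihood = sum P(model_i) * P(data|model_i)
Model 1: 0.5263 * 0.03 = 0.0158
Model 2: 0.4737 * 0.16 = 0.0758
Total = 0.0916

0.0916


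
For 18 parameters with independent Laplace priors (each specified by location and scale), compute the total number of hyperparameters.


A Laplace prior has 2 hyperparameters per parameter.
Total = 18 * 2 = 36

36


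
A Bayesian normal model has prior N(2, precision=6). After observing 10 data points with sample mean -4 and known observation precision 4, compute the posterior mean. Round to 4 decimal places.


Posterior mean = (prior_precision * prior_mean + n * data_precision * data_mean) / (prior_precision + n * data_precision)
Numerator = 6*2 + 10*4*-4 = -148
Denominator = 6 + 10*4 = 46
Posterior mean = -3.2174

-3.2174


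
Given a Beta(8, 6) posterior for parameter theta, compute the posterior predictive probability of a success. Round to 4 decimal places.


For a Beta-Bernoulli model, the predictive probability is the mean:
P(success) = 8/(8+6) = 8/14 = 0.5714

0.5714


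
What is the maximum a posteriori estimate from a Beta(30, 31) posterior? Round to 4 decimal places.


The MAP estimate equals the mode of the distribution.
Mode of Beta(a,b) = (a-1)/(a+b-2)
= 29/59
= 0.4915

0.4915


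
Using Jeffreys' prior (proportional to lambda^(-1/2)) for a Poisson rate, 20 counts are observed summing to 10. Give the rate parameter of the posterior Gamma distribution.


Conjugate update: Gamma(prior_shape + S, prior_rate + n).
Prior shape = 0.5, prior rate = 0.
Posterior rate = 0 + n = 20

20.0


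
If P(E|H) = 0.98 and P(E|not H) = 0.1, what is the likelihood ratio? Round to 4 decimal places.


Likelihood ratio = P(E|H) / P(E|not H)
= 0.98 / 0.1
= 9.8

9.8


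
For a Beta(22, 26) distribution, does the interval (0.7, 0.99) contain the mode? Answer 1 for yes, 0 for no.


Mode of Beta(a,b) = (a-1)/(a+b-2)
= (22-1)/(22+26-2) = 0.4565
Check: 0.7 <= 0.4565 <= 0.99?
Result: 0

0


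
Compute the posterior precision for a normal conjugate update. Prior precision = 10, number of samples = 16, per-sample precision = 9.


tau_post = tau_0 + n * tau
= 10 + 16 * 9 = 154

154


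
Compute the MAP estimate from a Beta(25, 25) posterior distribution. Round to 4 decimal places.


MAP = mode of Beta distribution
= (alpha - 1)/(alpha + beta - 2)
= (25-1)/(25+25-2)
= 24/48 = 0.5

0.5


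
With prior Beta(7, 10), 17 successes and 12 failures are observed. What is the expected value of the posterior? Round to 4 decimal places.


Posterior = Beta(24, 22)
E[theta] = alpha/(alpha+beta)
= 24/46 = 0.5217

0.5217


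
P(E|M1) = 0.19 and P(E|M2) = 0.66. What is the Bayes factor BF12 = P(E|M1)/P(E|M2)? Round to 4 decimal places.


Bayes factor BF12 = P(E|M1) / P(E|M2)
= 0.19 / 0.66
= 0.2879

0.2879


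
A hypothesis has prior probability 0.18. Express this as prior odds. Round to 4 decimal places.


Odds = P(H) / P(not H) = 0.18 / 0.82
= 0.2195

0.2195


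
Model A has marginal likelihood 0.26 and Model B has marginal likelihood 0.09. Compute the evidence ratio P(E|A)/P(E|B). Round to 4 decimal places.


Evidence ratio = P(E|A) / P(E|B)
= 0.26 / 0.09
= 2.8889

2.8889


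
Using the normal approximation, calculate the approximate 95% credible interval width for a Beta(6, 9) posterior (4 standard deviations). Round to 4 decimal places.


Var(Beta) = 6*9/(15^2 * 16) = 0.015
SD = 0.1225
Width ~ 4*SD = 0.4899

0.4899


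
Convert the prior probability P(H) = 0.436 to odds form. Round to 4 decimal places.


P(not H) = 1 - 0.436 = 0.564
Odds = 0.436 / 0.564 = 0.773

0.773


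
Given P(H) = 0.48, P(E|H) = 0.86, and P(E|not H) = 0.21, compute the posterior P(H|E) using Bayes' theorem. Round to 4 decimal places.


By Bayes' theorem: P(H|E) = P(E|H)*P(H) / P(E)
P(E) = P(E|H)*P(H) + P(E|not H)*P(not H)
P(E) = 0.86*0.48 + 0.21*0.52 = 0.522
P(H|E) = 0.86*0.48 / 0.522 = 0.7908

0.7908


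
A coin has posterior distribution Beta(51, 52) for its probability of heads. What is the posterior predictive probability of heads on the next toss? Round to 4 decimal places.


Posterior predictive = E[theta] = alpha/(alpha+beta)
= 51/103
= 0.4951

0.4951


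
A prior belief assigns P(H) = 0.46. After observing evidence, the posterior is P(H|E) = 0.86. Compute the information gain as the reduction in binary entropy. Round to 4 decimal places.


H(prior) = -0.46*log2(0.46) - 0.54*log2(0.54)
= 0.9954
H(post) = -0.86*log2(0.86) - 0.14*log2(0.14)
= 0.5842
IG = 0.9954 - 0.5842 = 0.4111

0.4111


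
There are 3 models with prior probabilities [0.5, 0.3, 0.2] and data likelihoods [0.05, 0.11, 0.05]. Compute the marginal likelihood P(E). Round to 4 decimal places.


P(E) = sum over models of P(M_i) * P(E|M_i)
= 0.5*0.05 + 0.3*0.11 + 0.2*0.05
= 0.068

0.068


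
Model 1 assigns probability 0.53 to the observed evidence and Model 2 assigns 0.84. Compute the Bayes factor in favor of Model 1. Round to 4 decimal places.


BF = P(data|M1) / P(data|M2)
= 0.53 / 0.84 = 0.631

0.631


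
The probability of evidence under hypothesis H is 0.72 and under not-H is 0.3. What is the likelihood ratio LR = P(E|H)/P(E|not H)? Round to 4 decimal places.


LR = 0.72 / 0.3
= 2.4

2.4


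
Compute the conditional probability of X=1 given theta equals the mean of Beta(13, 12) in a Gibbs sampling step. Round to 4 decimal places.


Mean of Beta(13, 12) = 0.52
P(X=1 | theta=0.52) = 0.52

0.52


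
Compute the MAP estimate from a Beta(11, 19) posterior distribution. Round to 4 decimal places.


MAP = mode of Beta distribution
= (alpha - 1)/(alpha + beta - 2)
= (11-1)/(11+19-2)
= 10/28 = 0.3571

0.3571


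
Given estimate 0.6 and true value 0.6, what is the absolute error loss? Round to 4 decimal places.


Absolute error = |estimate - true|
= |0.0| = 0.0

0.0


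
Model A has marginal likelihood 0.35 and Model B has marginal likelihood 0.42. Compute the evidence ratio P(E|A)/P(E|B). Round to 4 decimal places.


Evidence ratio = P(E|A) / P(E|B)
= 0.35 / 0.42
= 0.8333

0.8333


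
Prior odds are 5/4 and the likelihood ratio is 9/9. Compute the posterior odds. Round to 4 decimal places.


Posterior odds = prior odds * likelihood ratio
= (5/4) * (9/9)
= 45 / 36
= 1.25

1.25


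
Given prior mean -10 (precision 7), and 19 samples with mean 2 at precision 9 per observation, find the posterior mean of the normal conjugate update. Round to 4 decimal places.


The posterior mean is a precision-weighted average of prior and data.
Post. prec. = 7 + 171 = 178
Post. mean = (-70 + 342)/178 = 272/178 = 1.5281

1.5281


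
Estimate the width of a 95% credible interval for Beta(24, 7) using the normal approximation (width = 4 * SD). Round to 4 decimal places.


For Beta(a,b): Var = ab/((a+b)^2(a+b+1))
Var = 0.0055, SD = 0.0739
Approximate 95% CI width = 4 * 0.0739 = 0.2957

0.2957


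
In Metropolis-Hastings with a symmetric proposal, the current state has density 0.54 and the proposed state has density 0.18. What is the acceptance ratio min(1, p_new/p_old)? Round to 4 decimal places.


Ratio = p_new / p_old = 0.18 / 0.54 = 0.3333
Acceptance = min(1, 0.3333) = 0.3333

0.3333


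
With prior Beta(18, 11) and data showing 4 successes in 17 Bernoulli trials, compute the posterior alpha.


Conjugate update: alpha_posterior = alpha_prior + k
= 18 + 4 = 22

22


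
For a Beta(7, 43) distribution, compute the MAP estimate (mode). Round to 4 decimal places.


MAP = mode = (a-1)/(a+b-2)
= (7-1)/(7+43-2)
= 6/48 = 0.125

0.125


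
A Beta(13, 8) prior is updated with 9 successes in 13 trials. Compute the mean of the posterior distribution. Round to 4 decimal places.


After update: Beta(22, 12)
Mean = 22 / (22 + 12) = 22 / 34
= 0.6471

0.6471


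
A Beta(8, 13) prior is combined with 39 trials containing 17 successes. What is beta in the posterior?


In conjugate updating:
beta_posterior = beta_prior + (n - k)
= 13 + (39 - 17)
= 13 + 22 = 35

35


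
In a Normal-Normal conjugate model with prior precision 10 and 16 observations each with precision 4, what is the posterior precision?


Posterior precision = prior precision + n * observation precision
= 10 + 16 * 4
= 10 + 64 = 74

74


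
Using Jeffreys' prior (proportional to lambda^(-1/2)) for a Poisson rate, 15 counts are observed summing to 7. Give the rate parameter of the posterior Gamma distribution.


Conjugate update: Gamma(prior_shape + S, prior_rate + n).
Prior shape = 0.5, prior rate = 0.
Posterior rate = 0 + n = 15

15.0


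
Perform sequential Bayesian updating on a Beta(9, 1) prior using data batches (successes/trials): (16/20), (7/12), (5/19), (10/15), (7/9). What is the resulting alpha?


Accumulate successes: 45
Posterior alpha = prior alpha + sum of successes
= 9 + 45 = 54

54


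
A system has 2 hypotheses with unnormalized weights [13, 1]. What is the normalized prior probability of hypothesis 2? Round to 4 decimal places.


The normalized prior is the weight divided by the total.
Total weight = 14
P(H2) = 1 / 14 = 0.0714

0.0714


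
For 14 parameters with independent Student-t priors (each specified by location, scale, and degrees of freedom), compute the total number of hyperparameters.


A Student-t prior has 3 hyperparameters per parameter.
Total = 14 * 3 = 42

42


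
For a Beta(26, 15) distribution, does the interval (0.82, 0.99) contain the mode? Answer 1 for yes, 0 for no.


Mode of Beta(a,b) = (a-1)/(a+b-2)
= (26-1)/(26+15-2) = 0.641
Check: 0.82 <= 0.641 <= 0.99?
Result: 0

0


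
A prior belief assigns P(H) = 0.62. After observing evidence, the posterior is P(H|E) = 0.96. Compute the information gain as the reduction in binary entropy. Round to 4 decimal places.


H(prior) = -0.62*log2(0.62) - 0.38*log2(0.38)
= 0.958
H(post) = -0.96*log2(0.96) - 0.04*log2(0.04)
= 0.2423
IG = 0.958 - 0.2423 = 0.7157

0.7157


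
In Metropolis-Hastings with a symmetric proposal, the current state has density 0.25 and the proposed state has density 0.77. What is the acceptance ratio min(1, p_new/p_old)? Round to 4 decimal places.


Ratio = p_new / p_old = 0.77 / 0.25 = 3.08
Acceptance = min(1, 3.08) = 1.0

1.0


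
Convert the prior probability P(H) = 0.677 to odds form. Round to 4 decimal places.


P(not H) = 1 - 0.677 = 0.323
Odds = 0.677 / 0.323 = 2.096

2.096


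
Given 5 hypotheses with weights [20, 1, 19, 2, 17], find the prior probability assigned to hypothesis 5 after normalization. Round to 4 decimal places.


To normalize, divide each weight by the sum of all weights.
Sum = 59
Prior(H5) = 17/59 = 0.2881

0.2881


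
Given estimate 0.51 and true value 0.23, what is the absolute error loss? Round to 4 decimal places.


Absolute error = |estimate - true|
= |0.28| = 0.28

0.28


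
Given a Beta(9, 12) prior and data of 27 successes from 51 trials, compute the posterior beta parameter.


Number of failures = 51 - 27 = 24
Posterior beta = 12 + 24 = 36

36


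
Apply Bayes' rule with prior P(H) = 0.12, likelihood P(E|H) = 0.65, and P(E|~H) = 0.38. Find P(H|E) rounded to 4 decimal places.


Step 1: Compute marginal P(E) = P(E|H)P(H) + P(E|~H)P(~H)
= 0.65*0.12 + 0.38*0.88 = 0.4124
Step 2: P(H|E) = P(E|H)P(H)/P(E) = 0.078/0.4124
= 0.1891

0.1891
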